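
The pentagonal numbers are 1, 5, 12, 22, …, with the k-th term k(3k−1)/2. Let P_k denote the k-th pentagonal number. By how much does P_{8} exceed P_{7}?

Consecutive pentagonal numbers differ by 3n − 2: here 3·8 − 2 = 22.

22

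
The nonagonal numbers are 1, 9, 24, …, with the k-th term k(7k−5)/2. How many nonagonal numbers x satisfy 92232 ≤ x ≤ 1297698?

The n-th nonagonal number is n(7n−5)/2.
Smallest index with value ≥ 92232: n = 163 (giving 92584).
Largest index with value ≤ 1297698: n = 609 (giving 1296561).
Indices 163 through 609: 447 terms.

447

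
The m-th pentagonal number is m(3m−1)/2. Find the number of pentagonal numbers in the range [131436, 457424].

256

The n-th pentagonal number is n(3n−1)/2.
Smallest index with value ≥ 131436: n = 297 (giving 132165).
Largest index with value ≤ 457424: n = 552 (giving 456780).
Indices 297 through 552: 256 terms.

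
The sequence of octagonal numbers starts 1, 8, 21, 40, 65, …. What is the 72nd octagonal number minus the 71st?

427

Consecutive octagonal numbers differ by 6n − 5: here 6·72 − 5 = 427.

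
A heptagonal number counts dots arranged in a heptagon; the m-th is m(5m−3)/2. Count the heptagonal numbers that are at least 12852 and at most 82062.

110

The n-th heptagonal number is n(5n−3)/2.
Smallest index with value ≥ 12852: n = 72 (giving 12852).
Largest index with value ≤ 82062: n = 181 (giving 81631).
Indices 72 through 181: 110 terms.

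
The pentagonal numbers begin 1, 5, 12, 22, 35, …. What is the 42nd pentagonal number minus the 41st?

124

Consecutive pentagonal numbers differ by 3n − 2: here 3·42 − 2 = 124.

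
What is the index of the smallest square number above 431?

21

Solve n² > 431 for integer n.
The largest n with value ≤ 431 is 20 (since 400 ≤ 431 < 441), so the first above is n = 21, value 441.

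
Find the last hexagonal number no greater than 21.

15

Solve n(2n−1) ≤ 21 for integer n.
n = 3 gives 15 ≤ 21, while n = 4 gives 28 > 21; so the answer is 15.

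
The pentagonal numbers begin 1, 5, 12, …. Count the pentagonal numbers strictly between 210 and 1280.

The n-th pentagonal number is n(3n−1)/2.
Smallest index with value > 210: n = 13 (giving 247).
Largest index with value < 1280: n = 29 (giving 1247).
Indices 13 through 29: 17 terms.

17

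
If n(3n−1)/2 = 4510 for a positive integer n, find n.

Set n(3n−1)/2 = 4510, giving 3n² − n − 9020 = 0.
The discriminant is 1 + 24·4510 = 108241, and √108241 = 329.
So n = (1 + 329) / 6 = 330/6 = 55.
Check: 55·(3·55 − 1)/2 = 4510. ✓

55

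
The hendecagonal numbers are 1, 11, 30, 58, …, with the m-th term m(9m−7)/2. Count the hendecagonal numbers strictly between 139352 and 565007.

The n-th hendecagonal number is n(9n−7)/2.
Smallest index with value > 139352: n = 177 (giving 140361).
Largest index with value < 565007: n = 354 (giving 562683).
Indices 177 through 354: 178 terms.

178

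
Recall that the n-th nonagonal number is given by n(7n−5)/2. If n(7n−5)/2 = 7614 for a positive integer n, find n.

Set n(7n−5)/2 = 7614, giving 7n² − 5n − 15228 = 0.
The discriminant is 25 + 56·7614 = 426409, and √426409 = 653.
So n = (5 + 653) / 14 = 658/14 = 47.

47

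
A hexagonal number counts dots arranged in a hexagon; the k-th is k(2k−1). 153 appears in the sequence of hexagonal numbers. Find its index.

Set n(2n−1) = 153, giving 2n² − n − 153 = 0.
The discriminant is 1 + 8·153 = 1225, and √1225 = 35.
So n = (1 + 35) / 4 = 36/4 = 9.

9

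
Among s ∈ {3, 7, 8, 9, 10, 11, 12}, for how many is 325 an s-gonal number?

2

s = 3: P(3, 25) = 325. ✓
s = 7: P(7, 11) = 286 and P(7, 12) = 342; 325 is not s-gonal.
s = 8: P(8, 10) = 280 and P(8, 11) = 341; 325 is not s-gonal.
s = 9: P(9, 10) = 325. ✓
s = 10: P(10, 9) = 297 and P(10, 10) = 370; 325 is not s-gonal.
s = 11: P(11, 8) = 260 and P(11, 9) = 333; 325 is not s-gonal.
s = 12: P(12, 8) = 288 and P(12, 9) = 369; 325 is not s-gonal.
Hits: s ∈ {3, 9} → 2.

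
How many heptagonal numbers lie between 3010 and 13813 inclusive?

The n-th heptagonal number is n(5n−3)/2.
Smallest index with value ≥ 3010: n = 35 (giving 3010).
Largest index with value ≤ 13813: n = 74 (giving 13579).
Indices 35 through 74: 40 terms.

40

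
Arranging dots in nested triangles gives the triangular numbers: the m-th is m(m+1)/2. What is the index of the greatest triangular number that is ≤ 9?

3

Solve n(n+1)/2 ≤ 9 for integer n.
n = 3 gives 6 ≤ 9, while n = 4 gives 10 > 9; so the answer is index 3.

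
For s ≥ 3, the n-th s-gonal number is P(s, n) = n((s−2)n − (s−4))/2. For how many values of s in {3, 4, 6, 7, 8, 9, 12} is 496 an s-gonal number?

s = 3: P(3, 31) = 496. ✓
s = 4: P(4, 22) = 484 and P(4, 23) = 529; 496 is not s-gonal.
s = 6: P(6, 16) = 496. ✓
s = 7: P(7, 14) = 469 and P(7, 15) = 540; 496 is not s-gonal.
s = 8: P(8, 13) = 481 and P(8, 14) = 560; 496 is not s-gonal.
s = 9: P(9, 12) = 474 and P(9, 13) = 559; 496 is not s-gonal.
s = 12: P(12, 10) = 460 and P(12, 11) = 561; 496 is not s-gonal.
Hits: s ∈ {3, 6} → 2.

2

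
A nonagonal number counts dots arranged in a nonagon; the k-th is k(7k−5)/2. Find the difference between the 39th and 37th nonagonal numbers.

527

39·(7·39 − 5)/2 = 5226 and 37·(7·37 − 5)/2 = 4699.
Difference: 5226 − 4699 = 527.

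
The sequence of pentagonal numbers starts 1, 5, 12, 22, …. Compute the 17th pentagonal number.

The 17th pentagonal number is n(3n−1)/2 with n = 17.
17·(3·17 − 1)/2 = 17·50/2 = 17·25 = 425.

425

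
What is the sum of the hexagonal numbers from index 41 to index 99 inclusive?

Σ i(2i−1) = 2Σi² − Σi over i = 41..99.
Σi = 4950 − 820 = 4130 and Σi² = 328350 − 22140 = 306210.
2·306210 − 1·4130 = 608290.

608290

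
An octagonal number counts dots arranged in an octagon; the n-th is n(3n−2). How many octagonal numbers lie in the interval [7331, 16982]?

The n-th octagonal number is n(3n−2).
Smallest index with value ≥ 7331: n = 50 (giving 7400).
Largest index with value ≤ 16982: n = 75 (giving 16725).
Indices 50 through 75: 26 terms.

26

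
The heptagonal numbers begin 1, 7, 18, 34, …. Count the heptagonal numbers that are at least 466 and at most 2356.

18

The n-th heptagonal number is n(5n−3)/2.
Smallest index with value ≥ 466: n = 14 (giving 469).
Largest index with value ≤ 2356: n = 31 (giving 2356).
Indices 14 through 31: 18 terms.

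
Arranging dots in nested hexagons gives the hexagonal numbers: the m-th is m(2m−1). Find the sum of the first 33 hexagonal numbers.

24497

Σ i(2i−1) = 2Σi² − Σi over i = 1..33.
Σi = 561 and Σi² = 12529.
2·12529 − 1·561 = 24497.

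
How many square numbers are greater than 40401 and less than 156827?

195

The n-th square number is n².
Smallest index with value > 40401: n = 202 (giving 40804).
Largest index with value < 156827: n = 396 (giving 156816).
Indices 202 through 396: 195 terms.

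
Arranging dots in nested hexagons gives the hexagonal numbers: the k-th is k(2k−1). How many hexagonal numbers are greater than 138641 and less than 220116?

68

The n-th hexagonal number is n(2n−1).
Smallest index with value > 138641: n = 264 (giving 139128).
Largest index with value < 220116: n = 331 (giving 218791).
Indices 264 through 331: 68 terms.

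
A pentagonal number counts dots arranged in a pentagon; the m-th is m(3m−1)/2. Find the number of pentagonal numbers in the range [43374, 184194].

180

The n-th pentagonal number is n(3n−1)/2.
Smallest index with value ≥ 43374: n = 171 (giving 43776).
Largest index with value ≤ 184194: n = 350 (giving 183575).
Indices 171 through 350: 180 terms.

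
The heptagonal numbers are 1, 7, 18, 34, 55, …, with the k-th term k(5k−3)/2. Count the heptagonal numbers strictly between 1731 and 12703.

The n-th heptagonal number is n(5n−3)/2.
Smallest index with value > 1731: n = 27 (giving 1782).
Largest index with value < 12703: n = 71 (giving 12496).
Indices 27 through 71: 45 terms.

45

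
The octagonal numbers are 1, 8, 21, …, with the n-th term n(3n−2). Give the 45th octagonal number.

5985

45·(3·45 − 2) = 45·133 = 5985.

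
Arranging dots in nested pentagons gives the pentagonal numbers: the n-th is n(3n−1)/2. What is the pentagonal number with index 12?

12·(3·12 − 1)/2 = 12·35/2 = 210.

210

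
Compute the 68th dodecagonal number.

68·(5·68 − 4) = 68·336 = 22848.

22848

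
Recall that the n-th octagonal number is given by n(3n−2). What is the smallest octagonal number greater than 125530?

Solve n(3n−2) > 125530 for integer n.
The largest n with value ≤ 125530 is 204 (since 124440 ≤ 125530 < 125665), so the first above is n = 205, value 125665.

125665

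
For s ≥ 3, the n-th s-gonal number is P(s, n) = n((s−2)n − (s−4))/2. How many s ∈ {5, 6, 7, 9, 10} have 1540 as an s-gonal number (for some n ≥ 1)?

s = 5: P(5, 32) = 1520 and P(5, 33) = 1617; 1540 is not s-gonal.
s = 6: P(6, 28) = 1540. ✓
s = 7: P(7, 25) = 1525 and P(7, 26) = 1651; 1540 is not s-gonal.
s = 9: P(9, 21) = 1491 and P(9, 22) = 1639; 1540 is not s-gonal.
s = 10: P(10, 20) = 1540. ✓
Hits: s ∈ {6, 10} → 2.

2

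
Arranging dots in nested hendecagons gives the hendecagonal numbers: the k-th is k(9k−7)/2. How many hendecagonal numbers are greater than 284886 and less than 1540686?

333

The n-th hendecagonal number is n(9n−7)/2.
Smallest index with value > 284886: n = 253 (giving 287155).
Largest index with value < 1540686: n = 585 (giving 1537965).
Indices 253 through 585: 333 terms.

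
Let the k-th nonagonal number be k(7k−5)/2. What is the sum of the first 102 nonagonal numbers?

Σ i(7i−5)/2 = (7Σi² − 5Σi) / 2 over i = 1..102.
Σi = 5253 and Σi² = 358955.
(7·358955 − 5·5253) / 2 = 2486420/2 = 1243210.

1243210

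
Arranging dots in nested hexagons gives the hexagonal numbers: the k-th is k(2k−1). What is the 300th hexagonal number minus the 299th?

Consecutive hexagonal numbers differ by 4n − 3: here 4·300 − 3 = 1197.

1197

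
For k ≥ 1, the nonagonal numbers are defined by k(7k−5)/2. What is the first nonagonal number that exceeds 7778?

Solve n(7n−5)/2 > 7778 for integer n.
The largest n with value ≤ 7778 is 47 (since 7614 ≤ 7778 < 7944), so the first above is n = 48, value 7944.

7944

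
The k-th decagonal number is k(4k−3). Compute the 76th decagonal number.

22876

The 76th decagonal number is n(4n−3) with n = 76.
76·(4·76 − 3) = 76·301 = 22876.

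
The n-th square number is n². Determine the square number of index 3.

The 3rd square number is n² with n = 3.
3² = 9.

9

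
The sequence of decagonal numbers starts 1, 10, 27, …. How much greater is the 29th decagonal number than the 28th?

225

Consecutive decagonal numbers differ by 8n − 7: here 8·29 − 7 = 225.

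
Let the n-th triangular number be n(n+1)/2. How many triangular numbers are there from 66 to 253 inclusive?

The n-th triangular number is n(n+1)/2.
Smallest index with value ≥ 66: n = 11 (giving 66).
Largest index with value ≤ 253: n = 22 (giving 253).
Indices 11 through 22: 12 terms.

12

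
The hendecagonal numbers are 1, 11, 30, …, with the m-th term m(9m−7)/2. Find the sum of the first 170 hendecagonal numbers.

Σ i(9i−7)/2 = (9Σi² − 7Σi) / 2 over i = 1..170.
Σi = 14535 and Σi² = 1652145.
(9·1652145 − 7·14535) / 2 = 14767560/2 = 7383780.

7383780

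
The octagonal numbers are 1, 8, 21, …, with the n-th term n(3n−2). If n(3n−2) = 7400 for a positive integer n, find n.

50

Set n(3n−2) = 7400, giving 3n² − 2n − 7400 = 0.
The discriminant is 4 + 12·7400 = 88804, and √88804 = 298.
So n = (2 + 298) / 6 = 300/6 = 50.
Check: 50·(3·50 − 2) = 7400. ✓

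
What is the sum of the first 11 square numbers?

506

Σ_{i=1}^{11} i² = 11·12·23/6 = 506.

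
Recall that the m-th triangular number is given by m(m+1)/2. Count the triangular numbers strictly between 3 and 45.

6

The n-th triangular number is n(n+1)/2.
Smallest index with value > 3: n = 3 (giving 6).
Largest index with value < 45: n = 8 (giving 36).
Indices 3 through 8: 6 terms.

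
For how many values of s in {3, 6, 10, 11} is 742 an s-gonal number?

1

s = 3: P(3, 38) = 741 and P(3, 39) = 780; 742 is not s-gonal.
s = 6: P(6, 19) = 703 and P(6, 20) = 780; 742 is not s-gonal.
s = 10: P(10, 14) = 742. ✓
s = 11: P(11, 13) = 715 and P(11, 14) = 833; 742 is not s-gonal.
Hits: s ∈ {10} → 1.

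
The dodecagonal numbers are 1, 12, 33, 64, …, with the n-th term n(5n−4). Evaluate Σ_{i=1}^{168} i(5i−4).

Σ i(5i−4) = 5Σi² − 4Σi over i = 1..168.
Σi = 14196 and Σi² = 1594684.
5·1594684 − 4·14196 = 7916636.

7916636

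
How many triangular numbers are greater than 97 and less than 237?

The n-th triangular number is n(n+1)/2.
Smallest index with value > 97: n = 14 (giving 105).
Largest index with value < 237: n = 21 (giving 231).
Indices 14 through 21: 8 terms.

8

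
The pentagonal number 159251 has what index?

326

Set n(3n−1)/2 = 159251, giving 3n² − n − 318502 = 0.
The discriminant is 1 + 24·159251 = 3822025, and √3822025 = 1955.
So n = (1 + 1955) / 6 = 1956/6 = 326.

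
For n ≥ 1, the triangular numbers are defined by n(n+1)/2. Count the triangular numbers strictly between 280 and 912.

19

The n-th triangular number is n(n+1)/2.
Smallest index with value > 280: n = 24 (giving 300).
Largest index with value < 912: n = 42 (giving 903).
Indices 24 through 42: 19 terms.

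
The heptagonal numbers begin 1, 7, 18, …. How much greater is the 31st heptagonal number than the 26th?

705

31·(5·31 − 3)/2 = 2356 and 26·(5·26 − 3)/2 = 1651.
Difference: 2356 − 1651 = 705.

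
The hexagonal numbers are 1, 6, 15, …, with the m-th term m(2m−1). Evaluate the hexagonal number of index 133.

35245

133·(2·133 − 1) = 133·265 = 35245.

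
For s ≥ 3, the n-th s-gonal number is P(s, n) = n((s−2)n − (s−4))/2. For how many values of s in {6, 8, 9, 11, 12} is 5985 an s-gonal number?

s = 6: P(6, 54) = 5778 and P(6, 55) = 5995; 5985 is not s-gonal.
s = 8: P(8, 45) = 5985. ✓
s = 9: P(9, 41) = 5781 and P(9, 42) = 6069; 5985 is not s-gonal.
s = 11: P(11, 36) = 5706 and P(11, 37) = 6031; 5985 is not s-gonal.
s = 12: P(12, 35) = 5985. ✓
Hits: s ∈ {8, 12} → 2.

2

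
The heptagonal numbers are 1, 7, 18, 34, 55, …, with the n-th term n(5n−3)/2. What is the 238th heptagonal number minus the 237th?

Consecutive heptagonal numbers differ by 5n − 4: here 5·238 − 4 = 1186.

1186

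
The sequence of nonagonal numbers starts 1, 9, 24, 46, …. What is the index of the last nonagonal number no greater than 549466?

Solve n(7n−5)/2 ≤ 549466 for integer n.
n = 396 gives 547866 ≤ 549466, while n = 397 gives 550639 > 549466; so the answer is index 396.

396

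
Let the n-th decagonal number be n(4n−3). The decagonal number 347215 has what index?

295

Set n(4n−3) = 347215, giving 4n² − 3n − 347215 = 0.
The discriminant is 9 + 16·347215 = 5555449, and √5555449 = 2357.
So n = (3 + 2357) / 8 = 2360/8 = 295.
Check: 295·(4·295 − 3) = 347215. ✓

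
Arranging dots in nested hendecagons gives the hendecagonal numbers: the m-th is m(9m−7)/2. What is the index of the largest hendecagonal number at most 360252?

Solve n(9n−7)/2 ≤ 360252 for integer n.
n = 283 gives 359410 ≤ 360252, while n = 284 gives 361958 > 360252; so the answer is index 283.

283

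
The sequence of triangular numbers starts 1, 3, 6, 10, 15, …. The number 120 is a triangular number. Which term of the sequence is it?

15

Set n(n+1)/2 = 120, giving n² + n − 240 = 0.
So n = (-1 + 31) / 2 = 30/2 = 15.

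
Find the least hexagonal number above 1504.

Solve n(2n−1) > 1504 for integer n.
The largest n with value ≤ 1504 is 27 (since 1431 ≤ 1504 < 1540), so the first above is n = 28, value 1540.

1540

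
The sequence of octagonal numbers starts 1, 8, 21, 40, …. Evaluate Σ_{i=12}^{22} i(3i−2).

9493

Σ i(3i−2) = 3Σi² − 2Σi over i = 12..22.
Σi = 253 − 66 = 187 and Σi² = 3795 − 506 = 3289.
3·3289 − 2·187 = 9493.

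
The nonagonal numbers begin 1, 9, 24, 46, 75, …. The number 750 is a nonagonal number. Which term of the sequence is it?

Set n(7n−5)/2 = 750, giving 7n² − 5n − 1500 = 0.
The discriminant is 25 + 56·750 = 42025, and √42025 = 205.
So n = (5 + 205) / 14 = 210/14 = 15.
Check: 15·(7·15 − 5)/2 = 750. ✓

15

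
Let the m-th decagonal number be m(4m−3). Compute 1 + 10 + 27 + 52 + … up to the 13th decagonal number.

3003

Σ i(4i−3) = 4Σi² − 3Σi over i = 1..13.
Σi = 91 and Σi² = 819.
4·819 − 3·91 = 3003.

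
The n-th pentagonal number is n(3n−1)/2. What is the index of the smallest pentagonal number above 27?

5

Solve n(3n−1)/2 > 27 for integer n.
The largest n with value ≤ 27 is 4 (since 22 ≤ 27 < 35), so the first above is n = 5, value 35.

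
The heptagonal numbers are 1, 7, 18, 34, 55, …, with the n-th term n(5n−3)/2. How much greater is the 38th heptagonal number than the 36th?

38·(5·38 − 3)/2 = 3553 and 36·(5·36 − 3)/2 = 3186.
Difference: 3553 − 3186 = 367.

367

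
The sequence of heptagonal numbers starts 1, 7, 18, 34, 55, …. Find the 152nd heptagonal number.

The 152nd heptagonal number is n(5n−3)/2 with n = 152.
152·(5·152 − 3)/2 = 152·757/2 = 57532.

57532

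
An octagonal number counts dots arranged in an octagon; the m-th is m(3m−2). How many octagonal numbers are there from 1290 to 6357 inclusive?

The n-th octagonal number is n(3n−2).
Smallest index with value ≥ 1290: n = 22 (giving 1408).
Largest index with value ≤ 6357: n = 46 (giving 6256).
Indices 22 through 46: 25 terms.

25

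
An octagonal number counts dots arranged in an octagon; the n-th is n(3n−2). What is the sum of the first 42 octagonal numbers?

74949

Σ i(3i−2) = 3Σi² − 2Σi over i = 1..42.
Σi = 903 and Σi² = 25585.
3·25585 − 2·903 = 74949.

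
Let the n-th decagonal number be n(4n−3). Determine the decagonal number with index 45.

7965

The 45th decagonal number is n(4n−3) with n = 45.
45·(4·45 − 3) = 45·177 = 7965.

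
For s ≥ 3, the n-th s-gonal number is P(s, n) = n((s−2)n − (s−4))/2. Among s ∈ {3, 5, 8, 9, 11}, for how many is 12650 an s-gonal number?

1

s = 3: P(3, 158) = 12561 and P(3, 159) = 12720; 12650 is not s-gonal.
s = 5: P(5, 92) = 12650. ✓
s = 8: P(8, 65) = 12545 and P(8, 66) = 12936; 12650 is not s-gonal.
s = 9: P(9, 60) = 12450 and P(9, 61) = 12871; 12650 is not s-gonal.
s = 11: P(11, 53) = 12455 and P(11, 54) = 12933; 12650 is not s-gonal.
Hits: s ∈ {5} → 1.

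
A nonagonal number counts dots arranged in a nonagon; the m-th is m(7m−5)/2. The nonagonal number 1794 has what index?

23

Set n(7n−5)/2 = 1794, giving 7n² − 5n − 3588 = 0.
The discriminant is 25 + 56·1794 = 100489, and √100489 = 317.
So n = (5 + 317) / 14 = 322/14 = 23.
Check: 23·(7·23 − 5)/2 = 1794. ✓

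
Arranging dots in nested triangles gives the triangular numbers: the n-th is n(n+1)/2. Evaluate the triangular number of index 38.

The 38th triangular number is n(n+1)/2 with n = 38.
38·39/2 = 1482/2 = 741.

741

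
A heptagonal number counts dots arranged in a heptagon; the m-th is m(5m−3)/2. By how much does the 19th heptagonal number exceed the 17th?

177

19·(5·19 − 3)/2 = 874 and 17·(5·17 − 3)/2 = 697.
Difference: 874 − 697 = 177.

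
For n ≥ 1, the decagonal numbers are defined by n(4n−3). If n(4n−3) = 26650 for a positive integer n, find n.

Set n(4n−3) = 26650, giving 4n² − 3n − 26650 = 0.
The discriminant is 9 + 16·26650 = 426409, and √426409 = 653.
So n = (3 + 653) / 8 = 656/8 = 82.
Check: 82·(4·82 − 3) = 26650. ✓

82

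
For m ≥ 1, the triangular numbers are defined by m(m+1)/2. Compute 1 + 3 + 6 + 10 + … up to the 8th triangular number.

Σ i(i+1)/2 = (Σi² + Σi) / 2 over i = 1..8.
Σi = 36 and Σi² = 204.
(1·204 + 1·36) / 2 = 240/2 = 120.

120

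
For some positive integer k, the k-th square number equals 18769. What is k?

We need n² = 18769, so n = √18769 = 137.
Check: 137² = 18769. ✓

137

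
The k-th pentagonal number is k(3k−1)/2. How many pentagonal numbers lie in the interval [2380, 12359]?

The n-th pentagonal number is n(3n−1)/2.
Smallest index with value ≥ 2380: n = 40 (giving 2380).
Largest index with value ≤ 12359: n = 90 (giving 12105).
Indices 40 through 90: 51 terms.

51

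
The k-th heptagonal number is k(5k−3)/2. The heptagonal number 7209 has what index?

54

Set n(5n−3)/2 = 7209, giving 5n² − 3n − 14418 = 0.
The discriminant is 9 + 40·7209 = 288369, and √288369 = 537.
So n = (3 + 537) / 10 = 540/10 = 54.
Check: 54·(5·54 − 3)/2 = 7209. ✓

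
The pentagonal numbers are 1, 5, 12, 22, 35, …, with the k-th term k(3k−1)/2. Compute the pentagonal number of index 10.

The 10th pentagonal number is n(3n−1)/2 with n = 10.
10·(3·10 − 1)/2 = 10·29/2 = 145.

145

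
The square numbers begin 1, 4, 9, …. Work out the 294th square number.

86436

The 294th square number is n² with n = 294.
294² = 86436.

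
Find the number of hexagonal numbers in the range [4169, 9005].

22

The n-th hexagonal number is n(2n−1).
Smallest index with value ≥ 4169: n = 46 (giving 4186).
Largest index with value ≤ 9005: n = 67 (giving 8911).
Indices 46 through 67: 22 terms.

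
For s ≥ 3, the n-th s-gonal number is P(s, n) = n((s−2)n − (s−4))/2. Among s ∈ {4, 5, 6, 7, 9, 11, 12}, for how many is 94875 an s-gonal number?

s = 4: P(4, 308) = 94864 and P(4, 309) = 95481; 94875 is not s-gonal.
s = 5: P(5, 251) = 94376 and P(5, 252) = 95130; 94875 is not s-gonal.
s = 6: P(6, 218) = 94830 and P(6, 219) = 95703; 94875 is not s-gonal.
s = 7: P(7, 195) = 94770 and P(7, 196) = 95746; 94875 is not s-gonal.
s = 9: P(9, 165) = 94875. ✓
s = 11: P(11, 145) = 94105 and P(11, 146) = 95411; 94875 is not s-gonal.
s = 12: P(12, 138) = 94668 and P(12, 139) = 96049; 94875 is not s-gonal.
Hits: s ∈ {9} → 1.

1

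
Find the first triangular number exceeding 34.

36

Solve n(n+1)/2 > 34 for integer n.
The largest n with value ≤ 34 is 7 (since 28 ≤ 34 < 36), so the first above is n = 8, value 36.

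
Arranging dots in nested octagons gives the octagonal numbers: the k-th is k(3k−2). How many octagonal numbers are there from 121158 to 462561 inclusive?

192

The n-th octagonal number is n(3n−2).
Smallest index with value ≥ 121158: n = 202 (giving 122008).
Largest index with value ≤ 462561: n = 393 (giving 462561).
Indices 202 through 393: 192 terms.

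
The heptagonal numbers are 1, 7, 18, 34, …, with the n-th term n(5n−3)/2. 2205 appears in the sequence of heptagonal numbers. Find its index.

30

Set n(5n−3)/2 = 2205, giving 5n² − 3n − 4410 = 0.
The discriminant is 9 + 40·2205 = 88209, and √88209 = 297.
So n = (3 + 297) / 10 = 300/10 = 30.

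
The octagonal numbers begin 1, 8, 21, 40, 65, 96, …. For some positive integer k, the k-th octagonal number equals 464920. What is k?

394

Set n(3n−2) = 464920, giving 3n² − 2n − 464920 = 0.
The discriminant is 4 + 12·464920 = 5579044, and √5579044 = 2362.
So n = (2 + 2362) / 6 = 2364/6 = 394.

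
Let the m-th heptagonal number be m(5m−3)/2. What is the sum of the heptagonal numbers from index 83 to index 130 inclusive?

Σ i(5i−3)/2 = (5Σi² − 3Σi) / 2 over i = 83..130.
Σi = 8515 − 3403 = 5112 and Σi² = 740805 − 187165 = 553640.
(5·553640 − 3·5112) / 2 = 2752864/2 = 1376432.

1376432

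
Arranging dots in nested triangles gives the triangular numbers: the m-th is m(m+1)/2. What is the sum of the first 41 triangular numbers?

12341

Σ i(i+1)/2 = (Σi² + Σi) / 2 over i = 1..41.
Σi = 861 and Σi² = 23821.
(1·23821 + 1·861) / 2 = 24682/2 = 12341.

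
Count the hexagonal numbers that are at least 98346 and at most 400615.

The n-th hexagonal number is n(2n−1).
Smallest index with value ≥ 98346: n = 222 (giving 98346).
Largest index with value ≤ 400615: n = 447 (giving 399171).
Indices 222 through 447: 226 terms.

226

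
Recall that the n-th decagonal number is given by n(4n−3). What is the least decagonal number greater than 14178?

14220

Solve n(4n−3) > 14178 for integer n.
The largest n with value ≤ 14178 is 59 (since 13747 ≤ 14178 < 14220), so the first above is n = 60, value 14220.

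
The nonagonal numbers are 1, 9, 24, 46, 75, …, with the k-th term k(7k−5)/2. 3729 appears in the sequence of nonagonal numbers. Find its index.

Set n(7n−5)/2 = 3729, giving 7n² − 5n − 7458 = 0.
The discriminant is 25 + 56·3729 = 208849, and √208849 = 457.
So n = (5 + 457) / 14 = 462/14 = 33.
Check: 33·(7·33 − 5)/2 = 3729. ✓

33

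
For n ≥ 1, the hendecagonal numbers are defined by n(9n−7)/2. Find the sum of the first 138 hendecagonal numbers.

Σ i(9i−7)/2 = (9Σi² − 7Σi) / 2 over i = 1..138.
Σi = 9591 and Σi² = 885569.
(9·885569 − 7·9591) / 2 = 7902984/2 = 3951492.

3951492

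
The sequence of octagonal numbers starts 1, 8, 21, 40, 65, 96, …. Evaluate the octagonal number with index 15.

645

The 15th octagonal number is n(3n−2) with n = 15.
15·(3·15 − 2) = 15·43 = 645.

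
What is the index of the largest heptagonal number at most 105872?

206

Solve n(5n−3)/2 ≤ 105872 for integer n.
n = 206 gives 105781 ≤ 105872, while n = 207 gives 106812 > 105872; so the answer is index 206.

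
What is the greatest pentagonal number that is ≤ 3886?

3876

Solve n(3n−1)/2 ≤ 3886 for integer n.
n = 51 gives 3876 ≤ 3886, while n = 52 gives 4030 > 3886; so the answer is 3876.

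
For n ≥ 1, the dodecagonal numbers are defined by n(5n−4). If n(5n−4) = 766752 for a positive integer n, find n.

Set n(5n−4) = 766752, giving 5n² − 4n − 766752 = 0.
The discriminant is 16 + 20·766752 = 15335056, and √15335056 = 3916.
So n = (4 + 3916) / 10 = 3920/10 = 392.
Check: 392·(5·392 − 4) = 766752. ✓

392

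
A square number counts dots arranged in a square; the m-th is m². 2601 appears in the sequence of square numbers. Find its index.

We need n² = 2601, so n = √2601 = 51.

51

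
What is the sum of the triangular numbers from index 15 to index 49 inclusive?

Σ i(i+1)/2 = (Σi² + Σi) / 2 over i = 15..49.
Σi = 1225 − 105 = 1120 and Σi² = 40425 − 1015 = 39410.
(1·39410 + 1·1120) / 2 = 40530/2 = 20265.

20265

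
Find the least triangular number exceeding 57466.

57630

Solve n(n+1)/2 > 57466 for integer n.
The largest n with value ≤ 57466 is 338 (since 57291 ≤ 57466 < 57630), so the first above is n = 339, value 57630.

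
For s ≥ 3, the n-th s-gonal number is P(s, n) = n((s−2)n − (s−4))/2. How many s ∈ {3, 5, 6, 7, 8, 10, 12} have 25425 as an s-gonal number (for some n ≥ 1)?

2

s = 3: P(3, 225) = 25425. ✓
s = 5: P(5, 130) = 25285 and P(5, 131) = 25676; 25425 is not s-gonal.
s = 6: P(6, 113) = 25425. ✓
s = 7: P(7, 101) = 25351 and P(7, 102) = 25857; 25425 is not s-gonal.
s = 8: P(8, 92) = 25208 and P(8, 93) = 25761; 25425 is not s-gonal.
s = 10: P(10, 80) = 25360 and P(10, 81) = 26001; 25425 is not s-gonal.
s = 12: P(12, 71) = 24921 and P(12, 72) = 25632; 25425 is not s-gonal.
Hits: s ∈ {3, 6} → 2.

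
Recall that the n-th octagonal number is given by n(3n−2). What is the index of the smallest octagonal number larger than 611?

15

Solve n(3n−2) > 611 for integer n.
The largest n with value ≤ 611 is 14 (since 560 ≤ 611 < 645), so the first above is n = 15, value 645.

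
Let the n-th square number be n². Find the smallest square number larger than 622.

Solve n² > 622 for integer n.
The largest n with value ≤ 622 is 24 (since 576 ≤ 622 < 625), so the first above is n = 25, value 625.

625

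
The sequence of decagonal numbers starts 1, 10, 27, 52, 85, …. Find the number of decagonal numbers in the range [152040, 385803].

The n-th decagonal number is n(4n−3).
Smallest index with value ≥ 152040: n = 196 (giving 153076).
Largest index with value ≤ 385803: n = 310 (giving 383470).
Indices 196 through 310: 115 terms.

115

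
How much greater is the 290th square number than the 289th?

579

n² − (n−1)² = 2n − 1, so 290² − 289² = 2·290 − 1 = 579.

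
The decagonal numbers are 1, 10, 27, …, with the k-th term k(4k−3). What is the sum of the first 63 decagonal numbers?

Σ i(4i−3) = 4Σi² − 3Σi over i = 1..63.
Σi = 2016 and Σi² = 85344.
4·85344 − 3·2016 = 335328.

335328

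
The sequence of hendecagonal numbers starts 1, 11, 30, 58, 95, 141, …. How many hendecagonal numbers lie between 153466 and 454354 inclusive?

133

The n-th hendecagonal number is n(9n−7)/2.
Smallest index with value ≥ 153466: n = 186 (giving 155031).
Largest index with value ≤ 454354: n = 318 (giving 453945).
Indices 186 through 318: 133 terms.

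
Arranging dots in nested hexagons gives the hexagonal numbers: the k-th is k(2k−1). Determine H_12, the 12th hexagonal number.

276

The 12th hexagonal number is n(2n−1) with n = 12.
12·(2·12 − 1) = 12·23 = 276.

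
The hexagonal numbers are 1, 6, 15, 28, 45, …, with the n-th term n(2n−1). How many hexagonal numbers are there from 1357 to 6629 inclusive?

31

The n-th hexagonal number is n(2n−1).
Smallest index with value ≥ 1357: n = 27 (giving 1431).
Largest index with value ≤ 6629: n = 57 (giving 6441).
Indices 27 through 57: 31 terms.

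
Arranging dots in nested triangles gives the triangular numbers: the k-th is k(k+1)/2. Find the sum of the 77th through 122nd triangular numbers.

Σ i(i+1)/2 = (Σi² + Σi) / 2 over i = 77..122.
Σi = 7503 − 2926 = 4577 and Σi² = 612745 − 149226 = 463519.
(1·463519 + 1·4577) / 2 = 468096/2 = 234048.

234048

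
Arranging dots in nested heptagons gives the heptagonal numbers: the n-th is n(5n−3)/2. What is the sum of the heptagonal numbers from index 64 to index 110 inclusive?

904844

Σ i(5i−3)/2 = (5Σi² − 3Σi) / 2 over i = 64..110.
Σi = 6105 − 2016 = 4089 and Σi² = 449735 − 85344 = 364391.
(5·364391 − 3·4089) / 2 = 1809688/2 = 904844.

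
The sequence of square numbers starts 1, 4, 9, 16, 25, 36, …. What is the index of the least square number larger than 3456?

59

Solve n² > 3456 for integer n.
The largest n with value ≤ 3456 is 58 (since 3364 ≤ 3456 < 3481), so the first above is n = 59, value 3481.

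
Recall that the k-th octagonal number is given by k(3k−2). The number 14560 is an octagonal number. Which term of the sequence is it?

Set n(3n−2) = 14560, giving 3n² − 2n − 14560 = 0.
The discriminant is 4 + 12·14560 = 174724, and √174724 = 418.
So n = (2 + 418) / 6 = 420/6 = 70.
Check: 70·(3·70 − 2) = 14560. ✓

70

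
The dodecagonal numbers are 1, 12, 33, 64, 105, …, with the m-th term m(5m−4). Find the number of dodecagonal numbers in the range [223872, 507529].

The n-th dodecagonal number is n(5n−4).
Smallest index with value ≥ 223872: n = 212 (giving 223872).
Largest index with value ≤ 507529: n = 319 (giving 507529).
Indices 212 through 319: 108 terms.

108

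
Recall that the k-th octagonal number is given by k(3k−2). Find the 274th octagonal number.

The 274th octagonal number is n(3n−2) with n = 274.
274·(3·274 − 2) = 274·820 = 224680.

224680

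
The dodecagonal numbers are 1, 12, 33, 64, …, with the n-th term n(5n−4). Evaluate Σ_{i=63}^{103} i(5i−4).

1427333

Σ i(5i−4) = 5Σi² − 4Σi over i = 63..103.
Σi = 5356 − 1953 = 3403 and Σi² = 369564 − 81375 = 288189.
5·288189 − 4·3403 = 1427333.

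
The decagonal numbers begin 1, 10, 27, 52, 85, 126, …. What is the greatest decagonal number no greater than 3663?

Solve n(4n−3) ≤ 3663 for integer n.
n = 30 gives 3510 ≤ 3663, while n = 31 gives 3751 > 3663; so the answer is 3510.

3510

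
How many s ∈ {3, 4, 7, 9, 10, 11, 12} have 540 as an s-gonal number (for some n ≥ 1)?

2

s = 3: P(3, 32) = 528 and P(3, 33) = 561; 540 is not s-gonal.
s = 4: P(4, 23) = 529 and P(4, 24) = 576; 540 is not s-gonal.
s = 7: P(7, 15) = 540. ✓
s = 9: P(9, 12) = 474 and P(9, 13) = 559; 540 is not s-gonal.
s = 10: P(10, 12) = 540. ✓
s = 11: P(11, 11) = 506 and P(11, 12) = 606; 540 is not s-gonal.
s = 12: P(12, 10) = 460 and P(12, 11) = 561; 540 is not s-gonal.
Hits: s ∈ {7, 10} → 2.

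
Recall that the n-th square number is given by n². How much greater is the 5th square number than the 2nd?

5² = 25 and 2² = 4.
Difference: 25 − 4 = 21.

21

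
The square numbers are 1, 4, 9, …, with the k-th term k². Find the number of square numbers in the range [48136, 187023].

The n-th square number is n².
Smallest index with value ≥ 48136: n = 220 (giving 48400).
Largest index with value ≤ 187023: n = 432 (giving 186624).
Indices 220 through 432: 213 terms.

213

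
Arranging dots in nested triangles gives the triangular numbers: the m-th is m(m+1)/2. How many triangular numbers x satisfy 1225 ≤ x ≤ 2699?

The n-th triangular number is n(n+1)/2.
Smallest index with value ≥ 1225: n = 49 (giving 1225).
Largest index with value ≤ 2699: n = 72 (giving 2628).
Indices 49 through 72: 24 terms.

24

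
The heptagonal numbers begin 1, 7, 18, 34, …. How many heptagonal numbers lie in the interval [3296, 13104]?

The n-th heptagonal number is n(5n−3)/2.
Smallest index with value ≥ 3296: n = 37 (giving 3367).
Largest index with value ≤ 13104: n = 72 (giving 12852).
Indices 37 through 72: 36 terms.

36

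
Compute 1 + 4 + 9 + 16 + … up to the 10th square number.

385

Σ_{i=1}^{10} i² = 10·11·21/6 = 385.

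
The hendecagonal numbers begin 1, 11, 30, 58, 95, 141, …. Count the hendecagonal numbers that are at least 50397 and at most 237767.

The n-th hendecagonal number is n(9n−7)/2.
Smallest index with value ≥ 50397: n = 107 (giving 51146).
Largest index with value ≤ 237767: n = 230 (giving 237245).
Indices 107 through 230: 124 terms.

124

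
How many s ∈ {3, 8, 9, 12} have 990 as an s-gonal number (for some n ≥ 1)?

s = 3: P(3, 44) = 990. ✓
s = 8: P(8, 18) = 936 and P(8, 19) = 1045; 990 is not s-gonal.
s = 9: P(9, 17) = 969 and P(9, 18) = 1089; 990 is not s-gonal.
s = 12: P(12, 14) = 924 and P(12, 15) = 1065; 990 is not s-gonal.
Hits: s ∈ {3} → 1.

1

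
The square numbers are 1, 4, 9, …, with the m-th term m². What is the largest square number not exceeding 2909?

2809

Solve n² ≤ 2909 for integer n.
n = 53 gives 2809 ≤ 2909, while n = 54 gives 2916 > 2909; so the answer is 2809.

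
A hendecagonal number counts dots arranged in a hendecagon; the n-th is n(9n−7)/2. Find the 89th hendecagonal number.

35333

89·(9·89 − 7)/2 = 89·794/2 = 89·397 = 35333.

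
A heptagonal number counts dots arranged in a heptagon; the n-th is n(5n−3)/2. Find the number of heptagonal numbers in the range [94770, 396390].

204

The n-th heptagonal number is n(5n−3)/2.
Smallest index with value ≥ 94770: n = 195 (giving 94770).
Largest index with value ≤ 396390: n = 398 (giving 395413).
Indices 195 through 398: 204 terms.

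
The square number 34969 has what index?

We need n² = 34969, so n = √34969 = 187.

187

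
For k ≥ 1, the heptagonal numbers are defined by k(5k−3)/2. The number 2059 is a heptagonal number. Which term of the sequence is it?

Set n(5n−3)/2 = 2059, giving 5n² − 3n − 4118 = 0.
The discriminant is 9 + 40·2059 = 82369, and √82369 = 287.
So n = (3 + 287) / 10 = 290/10 = 29.

29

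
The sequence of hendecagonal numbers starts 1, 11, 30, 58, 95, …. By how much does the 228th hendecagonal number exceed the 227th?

2044

Consecutive hendecagonal numbers differ by 9n − 8: here 9·228 − 8 = 2044.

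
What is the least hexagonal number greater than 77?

91

Solve n(2n−1) > 77 for integer n.
The largest n with value ≤ 77 is 6 (since 66 ≤ 77 < 91), so the first above is n = 7, value 91.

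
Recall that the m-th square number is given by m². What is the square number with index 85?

The 85th square number is n² with n = 85.
85² = 7225.

7225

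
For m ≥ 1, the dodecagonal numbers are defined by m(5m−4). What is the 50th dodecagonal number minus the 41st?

4059

50·(5·50 − 4) = 12300 and 41·(5·41 − 4) = 8241.
Difference: 12300 − 8241 = 4059.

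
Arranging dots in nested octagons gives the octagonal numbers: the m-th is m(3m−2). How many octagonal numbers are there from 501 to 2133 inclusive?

14

The n-th octagonal number is n(3n−2).
Smallest index with value ≥ 501: n = 14 (giving 560).
Largest index with value ≤ 2133: n = 27 (giving 2133).
Indices 14 through 27: 14 terms.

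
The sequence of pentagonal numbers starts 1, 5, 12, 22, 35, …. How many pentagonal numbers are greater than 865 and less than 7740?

47

The n-th pentagonal number is n(3n−1)/2.
Smallest index with value > 865: n = 25 (giving 925).
Largest index with value < 7740: n = 71 (giving 7526).
Indices 25 through 71: 47 terms.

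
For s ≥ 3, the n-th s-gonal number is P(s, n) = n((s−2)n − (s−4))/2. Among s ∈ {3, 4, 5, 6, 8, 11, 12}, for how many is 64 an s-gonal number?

2

s = 3: P(3, 10) = 55 and P(3, 11) = 66; 64 is not s-gonal.
s = 4: P(4, 8) = 64. ✓
s = 5: P(5, 6) = 51 and P(5, 7) = 70; 64 is not s-gonal.
s = 6: P(6, 5) = 45 and P(6, 6) = 66; 64 is not s-gonal.
s = 8: P(8, 4) = 40 and P(8, 5) = 65; 64 is not s-gonal.
s = 11: P(11, 4) = 58 and P(11, 5) = 95; 64 is not s-gonal.
s = 12: P(12, 4) = 64. ✓
Hits: s ∈ {4, 12} → 2.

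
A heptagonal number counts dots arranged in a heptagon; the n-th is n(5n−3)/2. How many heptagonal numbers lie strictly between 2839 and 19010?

The n-th heptagonal number is n(5n−3)/2.
Smallest index with value > 2839: n = 35 (giving 3010).
Largest index with value < 19010: n = 87 (giving 18792).
Indices 35 through 87: 53 terms.

53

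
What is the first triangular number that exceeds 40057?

40186

Solve n(n+1)/2 > 40057 for integer n.
The largest n with value ≤ 40057 is 282 (since 39903 ≤ 40057 < 40186), so the first above is n = 283, value 40186.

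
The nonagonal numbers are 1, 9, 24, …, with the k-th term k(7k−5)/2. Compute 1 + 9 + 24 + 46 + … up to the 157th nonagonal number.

Σ i(7i−5)/2 = (7Σi² − 5Σi) / 2 over i = 1..157.
Σi = 12403 and Σi² = 1302315.
(7·1302315 − 5·12403) / 2 = 9054190/2 = 4527095.

4527095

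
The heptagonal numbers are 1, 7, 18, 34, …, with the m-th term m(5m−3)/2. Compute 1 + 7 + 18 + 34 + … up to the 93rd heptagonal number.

Σ i(5i−3)/2 = (5Σi² − 3Σi) / 2 over i = 1..93.
Σi = 4371 and Σi² = 272459.
(5·272459 − 3·4371) / 2 = 1349182/2 = 674591.

674591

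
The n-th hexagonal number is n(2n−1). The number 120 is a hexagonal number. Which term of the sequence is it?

8

Set n(2n−1) = 120, giving 2n² − n − 120 = 0.
So n = (1 + 31) / 4 = 32/4 = 8.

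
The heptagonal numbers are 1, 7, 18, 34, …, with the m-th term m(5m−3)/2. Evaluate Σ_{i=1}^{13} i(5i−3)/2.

Σ i(5i−3)/2 = (5Σi² − 3Σi) / 2 over i = 1..13.
Σi = 91 and Σi² = 819.
(5·819 − 3·91) / 2 = 3822/2 = 1911.

1911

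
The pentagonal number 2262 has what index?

Set n(3n−1)/2 = 2262, giving 3n² − n − 4524 = 0.
The discriminant is 1 + 24·2262 = 54289, and √54289 = 233.
So n = (1 + 233) / 6 = 234/6 = 39.
Check: 39·(3·39 − 1)/2 = 2262. ✓

39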